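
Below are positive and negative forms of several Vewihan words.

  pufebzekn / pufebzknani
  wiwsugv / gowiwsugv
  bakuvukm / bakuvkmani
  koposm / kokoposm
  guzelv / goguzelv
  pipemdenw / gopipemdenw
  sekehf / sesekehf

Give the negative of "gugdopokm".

"gugdopokm" has second-to-last letter 'k'. The stems whose second-to-last letter is 'k' (pufebzekn → pufebzknani, bakuvukm → bakuvkmani) delete the last vowel and add -ani.
The other patterns: stems whose second-to-last letter is 'h' or 's' repeat the first consonant+vowel as a prefix; stems whose second-to-last letter is 'g', 'l' or 'n' add the prefix go-.
So gugdopokm → gugdopkmani.

gugdopkmani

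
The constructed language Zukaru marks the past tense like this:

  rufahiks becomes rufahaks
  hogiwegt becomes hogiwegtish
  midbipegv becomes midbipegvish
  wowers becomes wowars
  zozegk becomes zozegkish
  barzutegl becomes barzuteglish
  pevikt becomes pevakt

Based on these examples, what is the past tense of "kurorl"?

kurarl

"kurorl" has second-to-last letter 'r'. The one such stem in the data (wowers → wowars) changes the last vowel to 'a' (as do rufahiks, pevikt), so the same rule applies.
So kurorl → kurarl.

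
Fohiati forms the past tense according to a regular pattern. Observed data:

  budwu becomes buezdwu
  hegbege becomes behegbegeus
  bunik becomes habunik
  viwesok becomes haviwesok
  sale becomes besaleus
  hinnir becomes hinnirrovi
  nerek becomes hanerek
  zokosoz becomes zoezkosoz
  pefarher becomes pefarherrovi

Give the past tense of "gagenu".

"gagenu" ends in -u. The one such stem in the data (budwu → buezdwu) inserts -ez- after the first vowel (as does zokosoz), so the same rule applies.
So gagenu → gaezgenu.

gaezgenu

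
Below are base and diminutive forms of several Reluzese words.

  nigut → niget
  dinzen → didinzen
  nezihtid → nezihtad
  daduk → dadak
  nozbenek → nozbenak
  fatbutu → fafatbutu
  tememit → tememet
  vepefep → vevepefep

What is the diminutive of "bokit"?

nigut and daduk both have last vowel 'u' yet inflect differently (niget, dadak), so the last vowel is not what conditions the rule; the final letter is.
"bokit" ends in -t. The stems ending in -t (nigut → niget, tememit → tememet) change the last vowel to 'e'.
So bokit → boket.

boket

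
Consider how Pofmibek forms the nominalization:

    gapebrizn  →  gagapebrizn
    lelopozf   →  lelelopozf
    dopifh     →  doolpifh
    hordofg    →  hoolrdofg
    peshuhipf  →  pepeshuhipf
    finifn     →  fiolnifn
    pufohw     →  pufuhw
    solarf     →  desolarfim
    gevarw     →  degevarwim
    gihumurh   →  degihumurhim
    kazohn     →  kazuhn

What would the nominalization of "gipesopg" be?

gigipesopg

dopifh and gihumurh both end in -h yet inflect differently (doolpifh, degihumurhim), so the final letter is not what conditions the rule; the second-to-last letter is.
"gipesopg" has second-to-last letter 'p'. The one such stem in the data (peshuhipf → pepeshuhipf) repeats the first consonant+vowel as a prefix (as do lelopozf, gapebrizn), so the same rule applies.
The other patterns: stems whose second-to-last letter is 'f' insert -ol- after the first vowel; stems whose second-to-last letter is 'r' add de- … -im around the stem; stems whose second-to-last letter is 'h' change the last vowel to 'u'.
So gipesopg → gigipesopg.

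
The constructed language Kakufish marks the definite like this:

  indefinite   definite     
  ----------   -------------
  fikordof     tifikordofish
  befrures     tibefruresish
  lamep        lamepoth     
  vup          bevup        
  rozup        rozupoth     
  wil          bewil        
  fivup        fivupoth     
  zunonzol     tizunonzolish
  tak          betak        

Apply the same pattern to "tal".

betal

vup and lamep both end in -p yet inflect differently (bevup, lamepoth), so the final letter is not what conditions the rule; the number of vowels is.
"tal" has 1 vowel. The stems with 1 vowel (tak → betak, wil → bewil, vup → bevup) add the prefix be-.
The other patterns: stems with 2 vowels add -oth; stems with 3 vowels add ti- … -ish around the stem.
So tal → betal.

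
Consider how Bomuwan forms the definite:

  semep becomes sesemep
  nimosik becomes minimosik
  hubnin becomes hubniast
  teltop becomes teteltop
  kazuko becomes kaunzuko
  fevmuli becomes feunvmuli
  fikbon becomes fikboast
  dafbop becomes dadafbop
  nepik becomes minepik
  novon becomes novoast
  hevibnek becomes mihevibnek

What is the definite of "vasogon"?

dafbop and novon both have last vowel 'o' yet inflect differently (dadafbop, novoast), so the last vowel is not what conditions the rule; the final letter is.
"vasogon" ends in -n. The stems ending in -n (novon → novoast, fikbon → fikboast, hubnin → hubniast) drop the final letter and add -ast.
The other patterns: stems ending in -p repeat the first consonant+vowel as a prefix; stems ending in -k add the prefix mi-; stems ending in -i or -o insert -un- after the first vowel.
So vasogon → vasogoast.

vasogoast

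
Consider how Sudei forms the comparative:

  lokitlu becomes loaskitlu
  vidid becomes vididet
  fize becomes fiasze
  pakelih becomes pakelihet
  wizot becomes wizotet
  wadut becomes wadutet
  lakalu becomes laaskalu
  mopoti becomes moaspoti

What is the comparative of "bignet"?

bignetet

mopoti and vidid both have last vowel 'i' yet inflect differently (moaspoti, vididet), so the last vowel is not what conditions the rule; whether the stem ends in a vowel or a consonant is.
"bignet" ends in a consonant. The stems ending in a consonant (wizot → wizotet, vidid → vididet, pakelih → pakelihet) add -et.
So bignet → bignetet.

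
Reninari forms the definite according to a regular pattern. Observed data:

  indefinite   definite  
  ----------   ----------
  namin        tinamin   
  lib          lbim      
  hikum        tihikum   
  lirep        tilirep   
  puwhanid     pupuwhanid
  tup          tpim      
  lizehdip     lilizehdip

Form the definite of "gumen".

tigumen

"gumen" has 2 vowels. The stems with 2 vowels (lirep → tilirep, namin → tinamin, hikum → tihikum) add the prefix ti-.
The other patterns: stems with 1 vowel delete the last vowel and add -im; stems with 3 vowels repeat the first consonant+vowel as a prefix.
So gumen → tigumen.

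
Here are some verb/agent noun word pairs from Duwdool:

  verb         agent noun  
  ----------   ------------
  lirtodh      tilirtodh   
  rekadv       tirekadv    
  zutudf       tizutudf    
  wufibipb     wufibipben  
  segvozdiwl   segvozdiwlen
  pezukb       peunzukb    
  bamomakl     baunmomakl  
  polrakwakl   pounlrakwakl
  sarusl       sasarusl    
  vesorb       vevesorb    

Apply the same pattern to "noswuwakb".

wufibipb and pezukb both end in -b yet inflect differently (wufibipben, peunzukb), so the final letter is not what conditions the rule; the second-to-last letter is.
"noswuwakb" has second-to-last letter 'k'. The stems whose second-to-last letter is 'k' (pezukb → peunzukb, bamomakl → baunmomakl, polrakwakl → pounlrakwakl) insert -un- after the first vowel.
The other patterns: stems whose second-to-last letter is 'd' add the prefix ti-; stems whose second-to-last letter is 'p' or 'w' add -en; stems whose second-to-last letter is 'r' or 's' repeat the first consonant+vowel as a prefix.
So noswuwakb → nounswuwakb.

nounswuwakb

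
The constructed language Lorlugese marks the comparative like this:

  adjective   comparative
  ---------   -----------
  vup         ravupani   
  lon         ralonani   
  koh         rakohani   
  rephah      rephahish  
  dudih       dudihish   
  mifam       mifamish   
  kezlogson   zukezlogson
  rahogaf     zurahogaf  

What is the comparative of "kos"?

koh and rephah both end in -h yet inflect differently (rakohani, rephahish), so the final letter is not what conditions the rule; the number of vowels is.
"kos" has 1 vowel. The stems with 1 vowel (vup → ravupani, lon → ralonani, koh → rakohani) add ra- … -ani around the stem.
The other patterns: stems with 2 vowels add -ish; stems with 3 vowels add the prefix zu-.
So kos → rakosani.

rakosani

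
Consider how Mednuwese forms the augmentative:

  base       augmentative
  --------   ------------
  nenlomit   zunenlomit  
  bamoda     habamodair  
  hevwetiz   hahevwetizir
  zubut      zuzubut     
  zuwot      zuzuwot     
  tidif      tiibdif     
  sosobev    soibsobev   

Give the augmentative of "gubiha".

"gubiha" ends in -a. The one such stem in the data (bamoda → habamodair) adds ha- … -ir around the stem, so the same rule applies.
So gubiha → hagubihair.

hagubihair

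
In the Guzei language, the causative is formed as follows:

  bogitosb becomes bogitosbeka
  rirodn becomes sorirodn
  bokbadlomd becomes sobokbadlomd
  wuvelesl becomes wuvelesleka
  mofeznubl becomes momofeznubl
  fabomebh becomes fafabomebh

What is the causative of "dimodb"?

mofeznubl and wuvelesl both end in -l yet inflect differently (momofeznubl, wuvelesleka), so the final letter is not what conditions the rule; the second-to-last letter is.
"dimodb" has second-to-last letter 'd'. The one such stem in the data (rirodn → sorirodn) adds the prefix so-, so the same rule applies.
The other patterns: stems whose second-to-last letter is 'b' repeat the first consonant+vowel as a prefix; stems whose second-to-last letter is 's' add -eka.
So dimodb → sodimodb.

sodimodb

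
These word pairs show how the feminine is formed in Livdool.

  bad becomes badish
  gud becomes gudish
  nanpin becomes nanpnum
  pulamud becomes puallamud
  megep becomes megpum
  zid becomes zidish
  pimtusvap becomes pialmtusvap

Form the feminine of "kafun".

megep and pimtusvap both end in -p yet inflect differently (megpum, pialmtusvap), so the final letter is not what conditions the rule; the number of vowels is.
"kafun" has 2 vowels. The stems with 2 vowels (nanpin → nanpnum, megep → megpum) delete the last vowel and add -um.
The other patterns: stems with 1 vowel add -ish; stems with 3 vowels insert -al- after the first vowel.
So kafun → kafnum.

kafnum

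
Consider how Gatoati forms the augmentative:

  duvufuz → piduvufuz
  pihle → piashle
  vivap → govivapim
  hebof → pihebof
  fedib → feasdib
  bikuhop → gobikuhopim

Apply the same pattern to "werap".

gowerapim

"werap" ends in -p. The stems ending in -p (vivap → govivapim, bikuhop → gobikuhopim) add go- … -im around the stem.
The other patterns: stems ending in -b or -e insert -as- after the first vowel; stems ending in -f or -z add the prefix pi-.
So werap → gowerapim.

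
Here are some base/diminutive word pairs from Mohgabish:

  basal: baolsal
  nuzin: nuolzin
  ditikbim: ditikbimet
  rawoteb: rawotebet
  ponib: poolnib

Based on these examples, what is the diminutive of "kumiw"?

ponib and rawoteb both end in -b yet inflect differently (poolnib, rawotebet), so the final letter is not what conditions the rule; the number of vowels is.
"kumiw" has 2 vowels. The stems with 2 vowels (ponib → poolnib, basal → baolsal, nuzin → nuolzin) insert -ol- after the first vowel.
So kumiw → kuolmiw.

kuolmiw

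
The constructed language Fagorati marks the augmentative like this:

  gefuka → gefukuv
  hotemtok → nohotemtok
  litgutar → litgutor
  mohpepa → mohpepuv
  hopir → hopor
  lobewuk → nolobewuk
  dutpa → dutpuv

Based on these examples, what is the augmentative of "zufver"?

zufvor

dutpa and litgutar both have last vowel 'a' yet inflect differently (dutpuv, litgutor), so the last vowel is not what conditions the rule; the final letter is.
"zufver" ends in -r. The stems ending in -r (hopir → hopor, litgutar → litgutor) change the last vowel to 'o'.
So zufver → zufvor.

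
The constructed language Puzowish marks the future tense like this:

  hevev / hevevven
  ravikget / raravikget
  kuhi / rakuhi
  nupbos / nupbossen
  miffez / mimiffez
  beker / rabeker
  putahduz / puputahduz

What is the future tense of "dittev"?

dittevven

hevev and miffez both have last vowel 'e' yet inflect differently (hevevven, mimiffez), so the last vowel is not what conditions the rule; the final letter is.
"dittev" ends in -v. The one such stem in the data (hevev → hevevven) doubles the final consonant and adds -en (as does nupbos), so the same rule applies.
The other patterns: stems ending in -z repeat the first consonant+vowel as a prefix; stems ending in -i, -r or -t add the prefix ra-.
So dittev → dittevven.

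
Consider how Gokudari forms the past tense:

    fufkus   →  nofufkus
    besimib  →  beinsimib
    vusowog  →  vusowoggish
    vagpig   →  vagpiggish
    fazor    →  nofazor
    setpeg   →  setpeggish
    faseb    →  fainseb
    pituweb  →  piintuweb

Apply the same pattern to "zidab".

besimib and vagpig both have last vowel 'i' yet inflect differently (beinsimib, vagpiggish), so the last vowel is not what conditions the rule; the final letter is.
"zidab" ends in -b. The stems ending in -b (faseb → fainseb, pituweb → piintuweb, besimib → beinsimib) insert -in- after the first vowel.
So zidab → ziindab.

ziindab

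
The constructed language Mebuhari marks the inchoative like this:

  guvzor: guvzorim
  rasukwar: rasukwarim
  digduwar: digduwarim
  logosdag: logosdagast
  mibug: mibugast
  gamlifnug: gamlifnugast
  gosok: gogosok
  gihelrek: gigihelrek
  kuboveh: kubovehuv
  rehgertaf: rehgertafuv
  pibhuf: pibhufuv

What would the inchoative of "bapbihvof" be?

bapbihvofuv

rasukwar and logosdag both have last vowel 'a' yet inflect differently (rasukwarim, logosdagast), so the last vowel is not what conditions the rule; the final letter is.
"bapbihvof" ends in -f. The stems ending in -f (rehgertaf → rehgertafuv, pibhuf → pibhufuv) add -uv.
The other patterns: stems ending in -r add -im; stems ending in -g add -ast; stems ending in -k repeat the first consonant+vowel as a prefix.
So bapbihvof → bapbihvofuv.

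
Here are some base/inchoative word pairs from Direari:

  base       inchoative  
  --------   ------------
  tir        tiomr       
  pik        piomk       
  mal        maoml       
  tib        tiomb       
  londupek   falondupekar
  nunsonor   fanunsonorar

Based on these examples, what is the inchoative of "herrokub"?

pik and londupek both end in -k yet inflect differently (piomk, falondupekar), so the final letter is not what conditions the rule; the number of vowels is.
"herrokub" has 3 vowels. The stems with 3 vowels (londupek → falondupekar, nunsonor → fanunsonorar) add fa- … -ar around the stem.
The other pattern: stems with 1 vowel insert -om- after the first vowel.
So herrokub → faherrokubar.

faherrokubar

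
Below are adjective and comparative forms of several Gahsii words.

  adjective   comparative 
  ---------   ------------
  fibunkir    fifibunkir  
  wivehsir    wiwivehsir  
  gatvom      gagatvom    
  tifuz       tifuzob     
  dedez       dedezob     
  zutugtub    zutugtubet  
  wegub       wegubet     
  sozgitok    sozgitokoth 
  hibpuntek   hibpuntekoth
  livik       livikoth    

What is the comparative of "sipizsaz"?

sipizsazob

tifuz and zutugtub both have last vowel 'u' yet inflect differently (tifuzob, zutugtubet), so the last vowel is not what conditions the rule; the final letter is.
"sipizsaz" ends in -z. The stems ending in -z (tifuz → tifuzob, dedez → dedezob) add -ob.
The other patterns: stems ending in -m or -r repeat the first consonant+vowel as a prefix; stems ending in -b add -et; stems ending in -k add -oth.
So sipizsaz → sipizsazob.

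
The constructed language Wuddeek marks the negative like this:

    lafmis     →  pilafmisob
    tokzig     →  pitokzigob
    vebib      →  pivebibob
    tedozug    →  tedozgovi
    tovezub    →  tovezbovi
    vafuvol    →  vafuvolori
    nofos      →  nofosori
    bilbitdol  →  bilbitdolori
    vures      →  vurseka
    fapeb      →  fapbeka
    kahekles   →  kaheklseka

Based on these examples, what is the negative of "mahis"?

tokzig and tedozug both end in -g yet inflect differently (pitokzigob, tedozgovi), so the final letter is not what conditions the rule; the last vowel is.
"mahis" has last vowel 'i'. The stems whose last vowel is 'i' (lafmis → pilafmisob, tokzig → pitokzigob, vebib → pivebibob) add pi- … -ob around the stem.
So mahis → pimahisob.

pimahisob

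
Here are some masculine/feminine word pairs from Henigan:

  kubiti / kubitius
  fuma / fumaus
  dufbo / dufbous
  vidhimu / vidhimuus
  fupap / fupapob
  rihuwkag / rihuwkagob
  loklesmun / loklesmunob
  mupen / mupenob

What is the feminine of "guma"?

fuma and fupap both have last vowel 'a' yet inflect differently (fumaus, fupapob), so the last vowel is not what conditions the rule; whether the stem ends in a vowel or a consonant is.
"guma" ends in a vowel. The stems ending in a vowel (kubiti → kubitius, fuma → fumaus, dufbo → dufbous) add -us.
The other pattern: stems ending in a consonant add -ob.
So guma → gumaus.

gumaus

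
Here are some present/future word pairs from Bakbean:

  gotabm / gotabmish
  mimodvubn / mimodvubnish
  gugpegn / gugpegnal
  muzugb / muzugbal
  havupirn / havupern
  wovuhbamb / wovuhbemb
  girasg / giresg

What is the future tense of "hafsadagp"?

"hafsadagp" has second-to-last letter 'g'. The stems whose second-to-last letter is 'g' (gugpegn → gugpegnal, muzugb → muzugbal) add -al.
The other patterns: stems whose second-to-last letter is 'b' add -ish; stems whose second-to-last letter is 'm', 'r' or 's' change the last vowel to 'e'.
So hafsadagp → hafsadagpal.

hafsadagpal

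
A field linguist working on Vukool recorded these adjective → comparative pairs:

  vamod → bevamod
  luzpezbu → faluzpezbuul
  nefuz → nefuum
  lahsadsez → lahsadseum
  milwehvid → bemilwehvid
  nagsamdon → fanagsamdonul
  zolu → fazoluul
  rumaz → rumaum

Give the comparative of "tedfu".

fatedfuul

nefuz and luzpezbu both have last vowel 'u' yet inflect differently (nefuum, faluzpezbuul), so the last vowel is not what conditions the rule; the final letter is.
"tedfu" ends in -u. The stems ending in -u (luzpezbu → faluzpezbuul, zolu → fazoluul) add fa- … -ul around the stem.
So tedfu → fatedfuul.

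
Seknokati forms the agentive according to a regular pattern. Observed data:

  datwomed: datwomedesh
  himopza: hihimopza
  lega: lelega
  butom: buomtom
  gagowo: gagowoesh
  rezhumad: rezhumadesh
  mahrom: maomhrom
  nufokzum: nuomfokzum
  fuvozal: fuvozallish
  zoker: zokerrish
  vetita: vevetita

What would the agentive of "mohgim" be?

moomhgim

fuvozal and himopza both have last vowel 'a' yet inflect differently (fuvozallish, hihimopza), so the last vowel is not what conditions the rule; the final letter is.
"mohgim" ends in -m. The stems ending in -m (mahrom → maomhrom, nufokzum → nuomfokzum, butom → buomtom) insert -om- after the first vowel.
The other patterns: stems ending in -l or -r double the final consonant and add -ish; stems ending in -a repeat the first consonant+vowel as a prefix; stems ending in -d or -o add -esh.
So mohgim → moomhgim.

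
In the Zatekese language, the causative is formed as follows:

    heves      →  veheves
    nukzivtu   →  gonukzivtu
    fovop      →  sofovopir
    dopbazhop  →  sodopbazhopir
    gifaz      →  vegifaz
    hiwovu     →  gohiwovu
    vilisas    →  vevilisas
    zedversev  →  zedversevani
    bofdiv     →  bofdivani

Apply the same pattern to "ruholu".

"ruholu" ends in -u. The stems ending in -u (nukzivtu → gonukzivtu, hiwovu → gohiwovu) add the prefix go-.
So ruholu → goruholu.

goruholu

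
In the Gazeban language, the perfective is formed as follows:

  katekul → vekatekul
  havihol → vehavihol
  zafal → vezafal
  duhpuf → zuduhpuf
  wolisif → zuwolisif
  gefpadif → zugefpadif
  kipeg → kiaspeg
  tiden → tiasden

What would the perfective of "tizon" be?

katekul and duhpuf both have last vowel 'u' yet inflect differently (vekatekul, zuduhpuf), so the last vowel is not what conditions the rule; the final letter is.
"tizon" ends in -n. The one such stem in the data (tiden → tiasden) inserts -as- after the first vowel (as does kipeg), so the same rule applies.
The other patterns: stems ending in -l add the prefix ve-; stems ending in -f add the prefix zu-.
So tizon → tiaszon.

tiaszon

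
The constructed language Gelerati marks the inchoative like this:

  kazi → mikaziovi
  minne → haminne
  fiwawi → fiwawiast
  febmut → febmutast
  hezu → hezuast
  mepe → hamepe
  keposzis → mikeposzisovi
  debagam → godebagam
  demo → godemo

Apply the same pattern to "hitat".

hitatast

"hitat" begins with h-. The one such stem in the data (hezu → hezuast) adds -ast, so the same rule applies.
So hitat → hitatast.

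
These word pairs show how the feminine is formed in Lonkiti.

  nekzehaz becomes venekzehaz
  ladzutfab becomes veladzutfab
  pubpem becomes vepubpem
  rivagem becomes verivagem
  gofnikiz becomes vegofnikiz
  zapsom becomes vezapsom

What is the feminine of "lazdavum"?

velazdavum

Every pair shown (nekzehaz → venekzehaz, ladzutfab → veladzutfab, pubpem → vepubpem, …) follows the same rule: add the prefix ve-.
So lazdavum → velazdavum.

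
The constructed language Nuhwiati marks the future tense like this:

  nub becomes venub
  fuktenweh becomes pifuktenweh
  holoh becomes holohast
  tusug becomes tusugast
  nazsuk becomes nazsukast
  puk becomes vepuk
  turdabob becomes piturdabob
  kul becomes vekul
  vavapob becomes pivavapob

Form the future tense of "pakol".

"pakol" has 2 vowels. The stems with 2 vowels (nazsuk → nazsukast, tusug → tusugast, holoh → holohast) add -ast.
The other patterns: stems with 1 vowel add the prefix ve-; stems with 3 vowels add the prefix pi-.
So pakol → pakolast.

pakolast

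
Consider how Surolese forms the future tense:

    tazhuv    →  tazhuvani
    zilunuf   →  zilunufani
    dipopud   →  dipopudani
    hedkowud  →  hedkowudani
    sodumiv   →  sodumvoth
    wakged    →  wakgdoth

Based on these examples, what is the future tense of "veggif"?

veggfoth

hedkowud and wakged both end in -d yet inflect differently (hedkowudani, wakgdoth), so the final letter is not what conditions the rule; the last vowel is.
"veggif" has last vowel 'i'. The one such stem in the data (sodumiv → sodumvoth) deletes the last vowel and adds -oth (as does wakged), so the same rule applies.
So veggif → veggfoth.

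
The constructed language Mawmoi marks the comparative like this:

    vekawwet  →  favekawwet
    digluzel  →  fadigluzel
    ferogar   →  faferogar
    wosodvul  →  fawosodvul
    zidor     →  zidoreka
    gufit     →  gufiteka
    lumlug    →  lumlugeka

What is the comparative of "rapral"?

rapraleka

ferogar and zidor both end in -r yet inflect differently (faferogar, zidoreka), so the final letter is not what conditions the rule; the number of vowels is.
"rapral" has 2 vowels. The stems with 2 vowels (zidor → zidoreka, gufit → gufiteka, lumlug → lumlugeka) add -eka.
So rapral → rapraleka.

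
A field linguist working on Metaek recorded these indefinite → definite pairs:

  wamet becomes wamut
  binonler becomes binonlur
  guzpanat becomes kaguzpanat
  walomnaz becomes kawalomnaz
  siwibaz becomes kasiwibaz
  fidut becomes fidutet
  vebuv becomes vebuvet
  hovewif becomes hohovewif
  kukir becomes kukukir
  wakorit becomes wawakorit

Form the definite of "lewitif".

wamet and guzpanat both end in -t yet inflect differently (wamut, kaguzpanat), so the final letter is not what conditions the rule; the last vowel is.
"lewitif" has last vowel 'i'. The stems whose last vowel is 'i' (hovewif → hohovewif, kukir → kukukir, wakorit → wawakorit) repeat the first consonant+vowel as a prefix.
So lewitif → lelewitif.

lelewitif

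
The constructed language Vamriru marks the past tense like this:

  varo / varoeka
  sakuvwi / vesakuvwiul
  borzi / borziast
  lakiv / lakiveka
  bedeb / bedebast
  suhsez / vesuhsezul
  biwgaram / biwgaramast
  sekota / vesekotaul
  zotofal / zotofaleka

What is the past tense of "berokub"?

sakuvwi and borzi both end in -i yet inflect differently (vesakuvwiul, borziast), so the final letter is not what conditions the rule; the first letter is.
"berokub" begins with b-. The stems beginning with b- (bedeb → bedebast, biwgaram → biwgaramast, borzi → borziast) add -ast.
The other patterns: stems beginning with s- add ve- … -ul around the stem; stems beginning with l-, v- or z- add -eka.
So berokub → berokubast.

berokubast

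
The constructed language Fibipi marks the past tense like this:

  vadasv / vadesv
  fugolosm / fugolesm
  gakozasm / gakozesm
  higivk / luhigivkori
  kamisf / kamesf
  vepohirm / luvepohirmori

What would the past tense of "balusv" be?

balesv

"balusv" has second-to-last letter 's'. The stems whose second-to-last letter is 's' (vadasv → vadesv, fugolosm → fugolesm, gakozasm → gakozesm) change the last vowel to 'e'.
The other pattern: stems whose second-to-last letter is 'r' or 'v' add lu- … -ori around the stem.
So balusv → balesv.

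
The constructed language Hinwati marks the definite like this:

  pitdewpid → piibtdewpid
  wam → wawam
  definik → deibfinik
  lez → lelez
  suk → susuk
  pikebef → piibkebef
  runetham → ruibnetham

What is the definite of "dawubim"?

"dawubim" has 3 vowels. The stems with 3 vowels (runetham → ruibnetham, definik → deibfinik, pikebef → piibkebef) insert -ib- after the first vowel.
The other pattern: stems with 1 vowel repeat the first consonant+vowel as a prefix.
So dawubim → daibwubim.

daibwubim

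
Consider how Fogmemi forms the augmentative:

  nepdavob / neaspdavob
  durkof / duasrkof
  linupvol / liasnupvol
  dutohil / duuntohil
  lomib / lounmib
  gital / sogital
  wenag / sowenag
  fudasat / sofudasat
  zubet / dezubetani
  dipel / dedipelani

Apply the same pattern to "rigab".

linupvol and dutohil both end in -l yet inflect differently (liasnupvol, duuntohil), so the final letter is not what conditions the rule; the last vowel is.
"rigab" has last vowel 'a'. The stems whose last vowel is 'a' (gital → sogital, wenag → sowenag, fudasat → sofudasat) add the prefix so-.
The other patterns: stems whose last vowel is 'o' insert -as- after the first vowel; stems whose last vowel is 'i' insert -un- after the first vowel; stems whose last vowel is 'e' add de- … -ani around the stem.
So rigab → sorigab.

sorigab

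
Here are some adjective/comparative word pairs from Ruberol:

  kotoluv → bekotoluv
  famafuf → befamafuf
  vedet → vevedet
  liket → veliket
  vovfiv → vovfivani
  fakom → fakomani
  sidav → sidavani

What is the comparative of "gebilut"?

begebilut

kotoluv and vovfiv both end in -v yet inflect differently (bekotoluv, vovfivani), so the final letter is not what conditions the rule; the last vowel is.
"gebilut" has last vowel 'u'. The stems whose last vowel is 'u' (kotoluv → bekotoluv, famafuf → befamafuf) add the prefix be-.
So gebilut → begebilut.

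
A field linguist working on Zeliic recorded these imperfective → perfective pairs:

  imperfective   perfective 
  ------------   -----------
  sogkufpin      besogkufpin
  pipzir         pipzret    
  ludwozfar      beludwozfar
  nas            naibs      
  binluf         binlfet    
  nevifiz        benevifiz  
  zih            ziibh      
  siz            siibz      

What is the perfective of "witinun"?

siz and nevifiz both end in -z yet inflect differently (siibz, benevifiz), so the final letter is not what conditions the rule; the number of vowels is.
"witinun" has 3 vowels. The stems with 3 vowels (nevifiz → benevifiz, ludwozfar → beludwozfar, sogkufpin → besogkufpin) add the prefix be-.
So witinun → bewitinun.

bewitinun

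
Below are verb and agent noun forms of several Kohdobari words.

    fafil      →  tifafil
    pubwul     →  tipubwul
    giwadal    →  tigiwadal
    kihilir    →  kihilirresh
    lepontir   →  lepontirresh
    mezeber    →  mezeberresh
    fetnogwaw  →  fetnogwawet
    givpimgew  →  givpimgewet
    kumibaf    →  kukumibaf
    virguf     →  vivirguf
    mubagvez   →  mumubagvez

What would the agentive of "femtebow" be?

femtebowet

fafil and kihilir both have last vowel 'i' yet inflect differently (tifafil, kihilirresh), so the last vowel is not what conditions the rule; the final letter is.
"femtebow" ends in -w. The stems ending in -w (fetnogwaw → fetnogwawet, givpimgew → givpimgewet) add -et.
The other patterns: stems ending in -l add the prefix ti-; stems ending in -r double the final consonant and add -esh; stems ending in -f or -z repeat the first consonant+vowel as a prefix.
So femtebow → femtebowet.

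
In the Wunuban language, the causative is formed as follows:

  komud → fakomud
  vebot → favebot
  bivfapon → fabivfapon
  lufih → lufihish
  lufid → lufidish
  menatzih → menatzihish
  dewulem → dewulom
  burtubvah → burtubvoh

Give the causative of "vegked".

"vegked" has last vowel 'e'. The one such stem in the data (dewulem → dewulom) changes the last vowel to 'o' (as does burtubvah), so the same rule applies.
The other patterns: stems whose last vowel is 'o' or 'u' add the prefix fa-; stems whose last vowel is 'i' add -ish.
So vegked → vegkod.

vegkod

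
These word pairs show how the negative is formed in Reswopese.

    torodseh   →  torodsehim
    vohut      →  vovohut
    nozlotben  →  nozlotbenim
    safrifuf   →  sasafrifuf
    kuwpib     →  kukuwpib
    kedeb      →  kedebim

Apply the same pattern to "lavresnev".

lavresnevim

"lavresnev" has last vowel 'e'. The stems whose last vowel is 'e' (torodseh → torodsehim, kedeb → kedebim, nozlotben → nozlotbenim) add -im.
The other pattern: stems whose last vowel is 'i' or 'u' repeat the first consonant+vowel as a prefix.
So lavresnev → lavresnevim.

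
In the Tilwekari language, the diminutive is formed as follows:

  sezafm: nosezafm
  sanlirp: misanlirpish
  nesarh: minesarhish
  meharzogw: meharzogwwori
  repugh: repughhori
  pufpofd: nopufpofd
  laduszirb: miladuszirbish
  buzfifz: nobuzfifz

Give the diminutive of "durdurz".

repugh and nesarh both end in -h yet inflect differently (repughhori, minesarhish), so the final letter is not what conditions the rule; the second-to-last letter is.
"durdurz" has second-to-last letter 'r'. The stems whose second-to-last letter is 'r' (nesarh → minesarhish, laduszirb → miladuszirbish, sanlirp → misanlirpish) add mi- … -ish around the stem.
The other patterns: stems whose second-to-last letter is 'g' double the final consonant and add -ori; stems whose second-to-last letter is 'f' add the prefix no-.
So durdurz → midurdurzish.

midurdurzish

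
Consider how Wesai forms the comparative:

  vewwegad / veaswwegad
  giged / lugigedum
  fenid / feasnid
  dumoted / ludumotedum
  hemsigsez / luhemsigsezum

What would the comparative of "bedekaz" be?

beasdekaz

dumoted and fenid both end in -d yet inflect differently (ludumotedum, feasnid), so the final letter is not what conditions the rule; the last vowel is.
"bedekaz" has last vowel 'a'. The one such stem in the data (vewwegad → veaswwegad) inserts -as- after the first vowel (as does fenid), so the same rule applies.
The other pattern: stems whose last vowel is 'e' add lu- … -um around the stem.
So bedekaz → beasdekaz.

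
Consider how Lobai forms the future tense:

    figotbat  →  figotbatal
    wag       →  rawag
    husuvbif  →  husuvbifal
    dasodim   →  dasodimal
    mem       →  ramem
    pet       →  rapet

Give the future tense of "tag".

pet and figotbat both end in -t yet inflect differently (rapet, figotbatal), so the final letter is not what conditions the rule; the number of vowels is.
"tag" has 1 vowel. The stems with 1 vowel (wag → rawag, pet → rapet, mem → ramem) add the prefix ra-.
The other pattern: stems with 3 vowels add -al.
So tag → ratag.

ratag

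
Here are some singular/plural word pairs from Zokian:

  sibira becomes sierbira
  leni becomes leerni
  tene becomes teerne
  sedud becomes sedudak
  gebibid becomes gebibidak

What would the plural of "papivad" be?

leni and gebibid both have last vowel 'i' yet inflect differently (leerni, gebibidak), so the last vowel is not what conditions the rule; whether the stem ends in a vowel or a consonant is.
"papivad" ends in a consonant. The stems ending in a consonant (sedud → sedudak, gebibid → gebibidak) add -ak.
The other pattern: stems ending in a vowel insert -er- after the first vowel.
So papivad → papivadak.

papivadak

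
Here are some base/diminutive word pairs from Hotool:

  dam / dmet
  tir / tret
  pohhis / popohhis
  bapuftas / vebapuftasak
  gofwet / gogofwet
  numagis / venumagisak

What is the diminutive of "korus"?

kokorus

pohhis and numagis both end in -s yet inflect differently (popohhis, venumagisak), so the final letter is not what conditions the rule; the number of vowels is.
"korus" has 2 vowels. The stems with 2 vowels (gofwet → gogofwet, pohhis → popohhis) repeat the first consonant+vowel as a prefix.
So korus → kokorus.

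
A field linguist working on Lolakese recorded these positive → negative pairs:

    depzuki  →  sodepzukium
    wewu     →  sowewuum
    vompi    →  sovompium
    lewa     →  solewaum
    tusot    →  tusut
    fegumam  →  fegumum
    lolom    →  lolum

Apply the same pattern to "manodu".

somanoduum

"manodu" ends in a vowel. The stems ending in a vowel (depzuki → sodepzukium, wewu → sowewuum, vompi → sovompium) add so- … -um around the stem.
So manodu → somanoduum.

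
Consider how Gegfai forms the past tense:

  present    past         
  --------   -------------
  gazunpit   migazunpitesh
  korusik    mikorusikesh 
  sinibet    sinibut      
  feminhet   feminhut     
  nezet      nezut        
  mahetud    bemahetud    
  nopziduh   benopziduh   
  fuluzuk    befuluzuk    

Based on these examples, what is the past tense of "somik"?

misomikesh

gazunpit and sinibet both end in -t yet inflect differently (migazunpitesh, sinibut), so the final letter is not what conditions the rule; the last vowel is.
"somik" has last vowel 'i'. The stems whose last vowel is 'i' (gazunpit → migazunpitesh, korusik → mikorusikesh) add mi- … -esh around the stem.
So somik → misomikesh.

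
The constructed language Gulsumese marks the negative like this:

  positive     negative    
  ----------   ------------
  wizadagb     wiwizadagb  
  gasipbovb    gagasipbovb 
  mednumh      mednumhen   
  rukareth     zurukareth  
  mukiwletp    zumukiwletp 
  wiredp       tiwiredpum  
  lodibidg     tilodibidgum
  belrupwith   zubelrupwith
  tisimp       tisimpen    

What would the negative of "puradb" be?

tipuradbum

wiredp and tisimp both end in -p yet inflect differently (tiwiredpum, tisimpen), so the final letter is not what conditions the rule; the second-to-last letter is.
"puradb" has second-to-last letter 'd'. The stems whose second-to-last letter is 'd' (lodibidg → tilodibidgum, wiredp → tiwiredpum) add ti- … -um around the stem.
So puradb → tipuradbum.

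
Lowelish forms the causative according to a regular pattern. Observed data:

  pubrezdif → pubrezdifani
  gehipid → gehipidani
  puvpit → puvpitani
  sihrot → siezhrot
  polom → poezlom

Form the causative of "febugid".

febugidani

puvpit and sihrot both end in -t yet inflect differently (puvpitani, siezhrot), so the final letter is not what conditions the rule; the last vowel is.
"febugid" has last vowel 'i'. The stems whose last vowel is 'i' (pubrezdif → pubrezdifani, gehipid → gehipidani, puvpit → puvpitani) add -ani.
The other pattern: stems whose last vowel is 'o' insert -ez- after the first vowel.
So febugid → febugidani.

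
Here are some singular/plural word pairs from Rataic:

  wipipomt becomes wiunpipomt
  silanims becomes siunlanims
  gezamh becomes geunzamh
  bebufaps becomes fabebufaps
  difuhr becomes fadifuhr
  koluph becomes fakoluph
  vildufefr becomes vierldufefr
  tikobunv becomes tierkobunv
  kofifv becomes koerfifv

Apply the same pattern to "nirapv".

fanirapv

"nirapv" has second-to-last letter 'p'. The stems whose second-to-last letter is 'p' (bebufaps → fabebufaps, koluph → fakoluph) add the prefix fa-.
The other patterns: stems whose second-to-last letter is 'm' insert -un- after the first vowel; stems whose second-to-last letter is 'f' or 'n' insert -er- after the first vowel.
So nirapv → fanirapv.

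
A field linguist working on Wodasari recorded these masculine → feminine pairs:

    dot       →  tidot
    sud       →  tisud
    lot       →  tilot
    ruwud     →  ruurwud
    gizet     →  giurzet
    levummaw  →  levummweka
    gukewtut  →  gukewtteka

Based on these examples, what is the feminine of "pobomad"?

pobomdeka

sud and ruwud both end in -d yet inflect differently (tisud, ruurwud), so the final letter is not what conditions the rule; the number of vowels is.
"pobomad" has 3 vowels. The stems with 3 vowels (levummaw → levummweka, gukewtut → gukewtteka) delete the last vowel and add -eka.
The other patterns: stems with 1 vowel add the prefix ti-; stems with 2 vowels insert -ur- after the first vowel.
So pobomad → pobomdeka.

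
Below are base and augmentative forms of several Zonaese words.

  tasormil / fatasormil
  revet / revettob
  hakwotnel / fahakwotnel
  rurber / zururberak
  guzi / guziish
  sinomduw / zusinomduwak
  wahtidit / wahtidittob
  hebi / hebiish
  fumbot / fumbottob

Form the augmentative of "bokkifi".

bokkifiish

"bokkifi" ends in -i. The stems ending in -i (hebi → hebiish, guzi → guziish) add -ish.
The other patterns: stems ending in -r or -w add zu- … -ak around the stem; stems ending in -t double the final consonant and add -ob; stems ending in -l add the prefix fa-.
So bokkifi → bokkifiish.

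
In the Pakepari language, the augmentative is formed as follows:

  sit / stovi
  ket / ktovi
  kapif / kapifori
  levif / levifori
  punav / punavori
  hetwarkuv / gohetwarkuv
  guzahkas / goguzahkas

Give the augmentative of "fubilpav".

gofubilpav

punav and hetwarkuv both end in -v yet inflect differently (punavori, gohetwarkuv), so the final letter is not what conditions the rule; the number of vowels is.
"fubilpav" has 3 vowels. The stems with 3 vowels (hetwarkuv → gohetwarkuv, guzahkas → goguzahkas) add the prefix go-.
The other patterns: stems with 1 vowel delete the last vowel and add -ovi; stems with 2 vowels add -ori.
So fubilpav → gofubilpav.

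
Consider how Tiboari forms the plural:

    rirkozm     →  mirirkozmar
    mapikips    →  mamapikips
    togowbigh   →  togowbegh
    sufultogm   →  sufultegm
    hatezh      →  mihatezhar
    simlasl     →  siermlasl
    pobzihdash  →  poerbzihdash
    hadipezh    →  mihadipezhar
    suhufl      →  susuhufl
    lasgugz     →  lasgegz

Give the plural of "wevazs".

miwevazsar

"wevazs" has second-to-last letter 'z'. The stems whose second-to-last letter is 'z' (hatezh → mihatezhar, rirkozm → mirirkozmar, hadipezh → mihadipezhar) add mi- … -ar around the stem.
So wevazs → miwevazsar.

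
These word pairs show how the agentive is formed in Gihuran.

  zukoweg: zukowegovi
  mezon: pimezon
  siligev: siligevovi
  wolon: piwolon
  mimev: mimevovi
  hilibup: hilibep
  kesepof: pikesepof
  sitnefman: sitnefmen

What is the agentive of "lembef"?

mezon and sitnefman both end in -n yet inflect differently (pimezon, sitnefmen), so the final letter is not what conditions the rule; the last vowel is.
"lembef" has last vowel 'e'. The stems whose last vowel is 'e' (zukoweg → zukowegovi, siligev → siligevovi, mimev → mimevovi) add -ovi.
So lembef → lembefovi.

lembefovi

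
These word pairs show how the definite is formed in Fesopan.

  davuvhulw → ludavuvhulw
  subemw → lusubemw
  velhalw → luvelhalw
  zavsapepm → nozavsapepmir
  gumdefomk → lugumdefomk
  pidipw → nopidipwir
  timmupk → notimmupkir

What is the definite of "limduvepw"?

pidipw and subemw both end in -w yet inflect differently (nopidipwir, lusubemw), so the final letter is not what conditions the rule; the second-to-last letter is.
"limduvepw" has second-to-last letter 'p'. The stems whose second-to-last letter is 'p' (zavsapepm → nozavsapepmir, pidipw → nopidipwir, timmupk → notimmupkir) add no- … -ir around the stem.
The other pattern: stems whose second-to-last letter is 'l' or 'm' add the prefix lu-.
So limduvepw → nolimduvepwir.

nolimduvepwir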